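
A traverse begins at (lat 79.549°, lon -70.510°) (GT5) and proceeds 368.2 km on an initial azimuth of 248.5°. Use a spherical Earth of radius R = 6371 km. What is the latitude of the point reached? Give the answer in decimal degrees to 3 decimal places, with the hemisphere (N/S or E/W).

δ = d/R = 368.2/6371 = 0.057793 rad
φ₂ = arcsin(sin φ₁ cos δ + cos φ₁ sin δ cos θ)
   = arcsin(0.98341·0.99833 + 0.18139·0.05776·-0.36650) = 77.93977°
λ₂ = λ₁ + atan2(sin θ sin δ cos φ₁, cos δ − sin φ₁ sin φ₂) = -85.41469°

77.940°N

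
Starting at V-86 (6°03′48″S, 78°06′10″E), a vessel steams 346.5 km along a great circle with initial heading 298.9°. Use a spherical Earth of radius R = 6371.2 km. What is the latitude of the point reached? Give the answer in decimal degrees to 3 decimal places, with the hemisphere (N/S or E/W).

4.551°S

V-86: φ = -6.06333°, λ = +78.10278°
δ = d/R = 346.5/6371.2 = 0.054385 rad
φ₂ = arcsin(sin φ₁ cos δ + cos φ₁ sin δ cos θ)
   = arcsin(-0.10563·0.99852 + 0.99441·0.05436·0.48328) = -4.55109°
λ₂ = λ₁ + atan2(sin θ sin δ cos φ₁, cos δ − sin φ₁ sin φ₂) = 75.36647°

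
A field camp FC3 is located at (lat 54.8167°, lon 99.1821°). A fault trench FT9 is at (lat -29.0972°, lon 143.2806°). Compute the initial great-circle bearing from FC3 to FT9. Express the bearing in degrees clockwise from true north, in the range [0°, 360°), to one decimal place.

142.5°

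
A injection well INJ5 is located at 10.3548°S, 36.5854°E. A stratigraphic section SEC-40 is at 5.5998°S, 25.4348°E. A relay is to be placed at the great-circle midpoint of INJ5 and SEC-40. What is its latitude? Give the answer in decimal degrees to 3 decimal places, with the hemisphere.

8.015°S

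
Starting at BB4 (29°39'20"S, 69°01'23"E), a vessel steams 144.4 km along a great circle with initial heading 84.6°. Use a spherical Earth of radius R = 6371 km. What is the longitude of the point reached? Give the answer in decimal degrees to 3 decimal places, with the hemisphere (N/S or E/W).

BB4: φ = -29.65556°, λ = +69.02306°
δ = d/R = 144.4/6371 = 0.022665 rad
φ₂ = arcsin(sin φ₁ cos δ + cos φ₁ sin δ cos θ)
   = arcsin(-0.49478·0.99974 + 0.86902·0.02266·0.09411) = -29.52506°
λ₂ = λ₁ + atan2(sin θ sin δ cos φ₁, cos δ − sin φ₁ sin φ₂) = 70.50890°

70.509°E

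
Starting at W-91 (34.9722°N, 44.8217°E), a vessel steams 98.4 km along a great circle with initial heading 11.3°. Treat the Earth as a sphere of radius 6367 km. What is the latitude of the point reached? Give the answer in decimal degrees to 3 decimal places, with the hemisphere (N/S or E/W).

35.840°N

δ = d/R = 98.4/6367 = 0.015455 rad
φ₂ = arcsin(sin φ₁ cos δ + cos φ₁ sin δ cos θ)
   = arcsin(0.57318·0.99988 + 0.81943·0.01545·0.98061) = 35.84034°
λ₂ = λ₁ + atan2(sin θ sin δ cos φ₁, cos δ − sin φ₁ sin φ₂) = 45.03573°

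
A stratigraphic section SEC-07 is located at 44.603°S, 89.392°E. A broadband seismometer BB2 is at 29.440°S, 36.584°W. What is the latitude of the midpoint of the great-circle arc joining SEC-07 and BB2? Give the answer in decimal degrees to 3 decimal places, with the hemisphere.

Bx = cos φ₂ cos Δλ = -0.511590,  By = cos φ₂ sin Δλ = -0.704764
φₘ = atan2(sin φ₁ + sin φ₂, √((cos φ₁ + Bx)² + By²)) = -58.45814°
λₘ = λ₁ + atan2(By, cos φ₁ + Bx) = 15.26509°

58.458°S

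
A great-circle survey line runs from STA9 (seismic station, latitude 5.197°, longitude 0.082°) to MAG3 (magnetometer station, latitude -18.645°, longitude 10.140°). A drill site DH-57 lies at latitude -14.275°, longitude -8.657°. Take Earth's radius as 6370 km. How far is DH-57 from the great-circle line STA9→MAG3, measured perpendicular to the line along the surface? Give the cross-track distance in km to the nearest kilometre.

δ₁₃ = central angle STA9→DH-57 = 0.372006 rad  (haversine)
θ₁₃ = bearing STA9→DH-57 = 203.896°,  θ₁₂ = bearing STA9→MAG3 = 157.671°
dₓₜ = R·arcsin(sin δ₁₃ · sin(θ₁₃ − θ₁₂)) = 6370·arcsin(0.36349·sin(46.226°)) = 1691.695 km
|dₓₜ| = 1691.695 km

1692 km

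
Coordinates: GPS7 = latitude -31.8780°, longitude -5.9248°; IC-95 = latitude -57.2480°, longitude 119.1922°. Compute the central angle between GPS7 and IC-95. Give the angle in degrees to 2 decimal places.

79.64°

Δφ = -25.3700°,  Δλ = 125.1170°
a = sin²(Δφ/2) + cos φ₁ cos φ₂ sin²(Δλ/2) = 0.410060
c = 2·arcsin(√a) = 1.389932 rad = 79.6372°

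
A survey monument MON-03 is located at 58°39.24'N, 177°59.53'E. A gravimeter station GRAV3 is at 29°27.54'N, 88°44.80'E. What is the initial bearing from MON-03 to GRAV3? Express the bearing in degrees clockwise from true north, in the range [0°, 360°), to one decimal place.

285.8°

MON-03: φ = +58.65400°, λ = +177.99217°
GRAV3: φ = +29.45900°, λ = +88.74667°
Δλ = -89.2455°
y = sin Δλ · cos φ₂ = -0.870632
x = cos φ₁ sin φ₂ − sin φ₁ cos φ₂ cos Δλ = 0.246045
θ = atan2(y, x) = -74.2194° → 285.7806° (mod 360°)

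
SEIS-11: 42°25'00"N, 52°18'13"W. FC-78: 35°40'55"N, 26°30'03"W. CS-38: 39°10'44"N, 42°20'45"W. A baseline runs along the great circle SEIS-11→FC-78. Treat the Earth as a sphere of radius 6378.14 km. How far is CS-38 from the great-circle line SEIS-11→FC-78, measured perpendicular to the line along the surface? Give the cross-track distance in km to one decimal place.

156.1 km

SEIS-11: φ = +42.41667°, λ = -52.30361°
FC-78: φ = +35.68194°, λ = -26.50083°
CS-38: φ = +39.17889°, λ = -42.34583°
δ₁₃ = central angle SEIS-11→CS-38 = 0.143073 rad  (haversine)
θ₁₃ = bearing SEIS-11→CS-38 = 109.930°,  θ₁₂ = bearing SEIS-11→FC-78 = 100.048°
dₓₜ = R·arcsin(sin δ₁₃ · sin(θ₁₃ − θ₁₂)) = 6378.14·arcsin(0.14258·sin(9.882°)) = 156.091 km
|dₓₜ| = 156.091 km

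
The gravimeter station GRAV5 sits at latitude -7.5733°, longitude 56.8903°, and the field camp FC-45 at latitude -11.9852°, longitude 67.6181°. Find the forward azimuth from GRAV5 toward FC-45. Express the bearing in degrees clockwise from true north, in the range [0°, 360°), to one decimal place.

Δλ = 10.7278°
y = sin Δλ · cos φ₂ = 0.182086
x = cos φ₁ sin φ₂ − sin φ₁ cos φ₂ cos Δλ = -0.079179
θ = atan2(y, x) = 113.5016° → 113.5016° (mod 360°)

113.5°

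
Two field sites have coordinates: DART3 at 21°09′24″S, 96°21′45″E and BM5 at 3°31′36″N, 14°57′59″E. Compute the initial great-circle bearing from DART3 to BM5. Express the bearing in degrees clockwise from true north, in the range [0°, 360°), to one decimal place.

DART3: φ = -21.15667°, λ = +96.36250°
BM5: φ = +3.52667°, λ = +14.96639°
Δλ = -81.3961°
y = sin Δλ · cos φ₂ = -0.986874
x = cos φ₁ sin φ₂ − sin φ₁ cos φ₂ cos Δλ = 0.111259
θ = atan2(y, x) = -83.5677° → 276.4323° (mod 360°)

276.4°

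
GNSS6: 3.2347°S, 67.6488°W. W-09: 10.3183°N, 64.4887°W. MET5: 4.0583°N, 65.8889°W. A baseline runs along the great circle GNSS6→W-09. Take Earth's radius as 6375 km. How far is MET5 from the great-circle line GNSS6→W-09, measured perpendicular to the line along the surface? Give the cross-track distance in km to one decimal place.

δ₁₃ = central angle GNSS6→MET5 = 0.130935 rad  (haversine)
θ₁₃ = bearing GNSS6→MET5 = 13.570°,  θ₁₂ = bearing GNSS6→W-09 = 13.035°
dₓₜ = R·arcsin(sin δ₁₃ · sin(θ₁₃ − θ₁₂)) = 6375·arcsin(0.13056·sin(0.535°)) = 7.770 km
|dₓₜ| = 7.770 km

7.8 km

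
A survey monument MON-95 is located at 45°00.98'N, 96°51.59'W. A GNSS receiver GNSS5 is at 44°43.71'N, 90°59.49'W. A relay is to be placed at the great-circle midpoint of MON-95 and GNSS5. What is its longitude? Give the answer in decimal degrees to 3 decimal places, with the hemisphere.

MON-95: φ = +45.01633°, λ = -96.85983°
GNSS5: φ = +44.72850°, λ = -90.99150°
Bx = cos φ₂ cos Δλ = 0.706726,  By = cos φ₂ sin Δλ = 0.072638
φₘ = atan2(sin φ₁ + sin φ₂, √((cos φ₁ + Bx)² + By²)) = 44.91000°
λₘ = λ₁ + atan2(By, cos φ₁ + Bx) = -93.91832°

93.918°W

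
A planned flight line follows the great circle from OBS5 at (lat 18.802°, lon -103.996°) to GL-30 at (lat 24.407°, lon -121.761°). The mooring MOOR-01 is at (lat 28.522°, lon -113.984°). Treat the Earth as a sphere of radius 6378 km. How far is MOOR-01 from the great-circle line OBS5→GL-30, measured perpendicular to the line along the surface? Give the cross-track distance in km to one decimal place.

663.3 km

δ₁₃ = central angle OBS5→MOOR-01 = 0.232737 rad  (haversine)
θ₁₃ = bearing OBS5→MOOR-01 = 318.644°,  θ₁₂ = bearing OBS5→GL-30 = 291.895°
dₓₜ = R·arcsin(sin δ₁₃ · sin(θ₁₃ − θ₁₂)) = 6378·arcsin(0.23064·sin(26.750°)) = 663.295 km
|dₓₜ| = 663.295 km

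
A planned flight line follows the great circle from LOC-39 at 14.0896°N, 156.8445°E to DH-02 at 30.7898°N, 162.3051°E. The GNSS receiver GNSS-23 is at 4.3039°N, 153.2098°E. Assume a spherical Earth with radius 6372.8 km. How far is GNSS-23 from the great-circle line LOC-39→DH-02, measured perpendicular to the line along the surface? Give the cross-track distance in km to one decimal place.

93.0 km

δ₁₃ = central angle LOC-39→GNSS-23 = 0.181883 rad  (haversine)
θ₁₃ = bearing LOC-39→GNSS-23 = 200.456°,  θ₁₂ = bearing LOC-39→DH-02 = 15.830°
dₓₜ = R·arcsin(sin δ₁₃ · sin(θ₁₃ − θ₁₂)) = 6372.8·arcsin(0.18088·sin(184.626°)) = -92.970 km
|dₓₜ| = 92.970 km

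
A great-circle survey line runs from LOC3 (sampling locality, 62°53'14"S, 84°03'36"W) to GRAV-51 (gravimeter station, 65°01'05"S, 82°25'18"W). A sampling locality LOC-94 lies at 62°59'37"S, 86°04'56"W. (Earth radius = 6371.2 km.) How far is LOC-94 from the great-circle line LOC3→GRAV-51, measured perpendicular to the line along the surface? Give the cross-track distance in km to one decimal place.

101.3 km

LOC3: φ = -62.88722°, λ = -84.06000°
GRAV-51: φ = -65.01806°, λ = -82.42167°
LOC-94: φ = -62.99361°, λ = -86.08222°
δ₁₃ = central angle LOC3→LOC-94 = 0.016162 rad  (haversine)
θ₁₃ = bearing LOC3→LOC-94 = 262.503°,  θ₁₂ = bearing LOC3→GRAV-51 = 162.078°
dₓₜ = R·arcsin(sin δ₁₃ · sin(θ₁₃ − θ₁₂)) = 6371.2·arcsin(0.01616·sin(100.425°)) = 101.274 km
|dₓₜ| = 101.274 km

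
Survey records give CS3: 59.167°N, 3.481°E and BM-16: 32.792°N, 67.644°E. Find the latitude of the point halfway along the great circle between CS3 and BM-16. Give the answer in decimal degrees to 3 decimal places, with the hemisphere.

Bx = cos φ₂ cos Δλ = 0.366362,  By = cos φ₂ sin Δλ = 0.756610
φₘ = atan2(sin φ₁ + sin φ₂, √((cos φ₁ + Bx)² + By²)) = 50.36805°
λₘ = λ₁ + atan2(By, cos φ₁ + Bx) = 44.20484°

50.368°N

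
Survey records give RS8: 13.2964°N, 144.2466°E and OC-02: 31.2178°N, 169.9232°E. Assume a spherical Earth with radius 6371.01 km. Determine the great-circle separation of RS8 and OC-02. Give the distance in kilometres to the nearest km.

Δφ = 17.9214°,  Δλ = 25.6766°
a = sin²(Δφ/2) + cos φ₁ cos φ₂ sin²(Δλ/2) = 0.065352
c = 2·arcsin(√a) = 0.517021 rad = 29.6231°
d = R·c = 6371.01 × 0.517021 = 3293.9 km

3294 km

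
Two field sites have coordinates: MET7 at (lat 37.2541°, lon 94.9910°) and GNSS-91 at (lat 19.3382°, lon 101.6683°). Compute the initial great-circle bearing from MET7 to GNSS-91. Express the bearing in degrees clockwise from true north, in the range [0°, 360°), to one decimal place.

160.1°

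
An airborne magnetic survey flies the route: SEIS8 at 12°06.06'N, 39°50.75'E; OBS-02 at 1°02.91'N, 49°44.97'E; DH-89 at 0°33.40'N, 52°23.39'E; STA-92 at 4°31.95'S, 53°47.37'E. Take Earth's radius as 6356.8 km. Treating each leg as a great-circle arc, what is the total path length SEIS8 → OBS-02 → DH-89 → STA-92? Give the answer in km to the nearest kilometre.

2524 km

SEIS8: φ = +12.10100°, λ = +39.84583°
OBS-02: φ = +1.04850°, λ = +49.74950°
DH-89: φ = +0.55667°, λ = +52.38983°
STA-92: φ = -4.53250°, λ = +53.78950°
SEIS8→OBS-02: c = 0.258072 rad, d = 1640.51 km
OBS-02→DH-89: c = 0.046871 rad, d = 297.95 km
DH-89→STA-92: c = 0.092115 rad, d = 585.56 km
Total = 1640.51 + 297.95 + 585.56 = 2524.01 km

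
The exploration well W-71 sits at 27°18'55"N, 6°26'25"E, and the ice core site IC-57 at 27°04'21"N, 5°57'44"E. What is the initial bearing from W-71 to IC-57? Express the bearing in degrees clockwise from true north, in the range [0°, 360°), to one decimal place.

W-71: φ = +27.31528°, λ = +6.44028°
IC-57: φ = +27.07250°, λ = +5.96222°
Δλ = -0.4781°
y = sin Δλ · cos φ₂ = -0.007429
x = cos φ₁ sin φ₂ − sin φ₁ cos φ₂ cos Δλ = -0.004223
θ = atan2(y, x) = -119.6150° → 240.3850° (mod 360°)

240.4°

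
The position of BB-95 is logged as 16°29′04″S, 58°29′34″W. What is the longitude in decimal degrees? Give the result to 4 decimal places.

58.4928°W

58° + 29′/60 + 34″/3600 = 58 + 0.48333 + 0.00944 = 58.4928°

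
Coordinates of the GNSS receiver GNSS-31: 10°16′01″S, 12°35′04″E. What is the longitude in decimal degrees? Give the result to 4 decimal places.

12° + 35′/60 + 4″/3600 = 12 + 0.58333 + 0.00111 = 12.5844°

12.5844°E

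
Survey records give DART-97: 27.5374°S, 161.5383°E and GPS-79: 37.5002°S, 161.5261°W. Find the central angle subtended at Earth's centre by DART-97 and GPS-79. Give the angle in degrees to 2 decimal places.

32.46°

Δφ = -9.9628°,  Δλ = 36.9356°
a = sin²(Δφ/2) + cos φ₁ cos φ₂ sin²(Δλ/2) = 0.078129
c = 2·arcsin(√a) = 0.566580 rad = 32.4626°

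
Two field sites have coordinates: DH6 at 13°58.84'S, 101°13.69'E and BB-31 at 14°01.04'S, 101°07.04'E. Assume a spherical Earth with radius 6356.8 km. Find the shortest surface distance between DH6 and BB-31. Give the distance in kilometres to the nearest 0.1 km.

DH6: φ = -13.98067°, λ = +101.22817°
BB-31: φ = -14.01733°, λ = +101.11733°
Δφ = -0.0367°,  Δλ = -0.1108°
a = sin²(Δφ/2) + cos φ₁ cos φ₂ sin²(Δλ/2) = 0.000001
c = 2·arcsin(√a) = 0.001983 rad = 0.1136°
d = R·c = 6356.8 × 0.001983 = 12.6 km

12.6 km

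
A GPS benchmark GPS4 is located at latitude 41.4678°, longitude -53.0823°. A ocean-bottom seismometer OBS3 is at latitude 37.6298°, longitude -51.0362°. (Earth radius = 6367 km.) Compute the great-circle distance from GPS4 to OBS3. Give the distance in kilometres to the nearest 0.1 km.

461.1 km

Δφ = -3.8380°,  Δλ = 2.0461°
a = sin²(Δφ/2) + cos φ₁ cos φ₂ sin²(Δλ/2) = 0.001311
c = 2·arcsin(√a) = 0.072418 rad = 4.1493°
d = R·c = 6367 × 0.072418 = 461.1 km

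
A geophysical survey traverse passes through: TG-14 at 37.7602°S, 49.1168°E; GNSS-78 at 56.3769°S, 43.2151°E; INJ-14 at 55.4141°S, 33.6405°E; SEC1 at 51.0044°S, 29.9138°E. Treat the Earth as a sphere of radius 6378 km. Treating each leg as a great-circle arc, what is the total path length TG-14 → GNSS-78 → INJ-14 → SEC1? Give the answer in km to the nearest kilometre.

TG-14→GNSS-78: c = 0.332114 rad, d = 2118.22 km
GNSS-78→INJ-14: c = 0.095111 rad, d = 606.62 km
INJ-14→SEC1: c = 0.086231 rad, d = 549.98 km
Total = 2118.22 + 606.62 + 549.98 = 3274.82 km

3275 km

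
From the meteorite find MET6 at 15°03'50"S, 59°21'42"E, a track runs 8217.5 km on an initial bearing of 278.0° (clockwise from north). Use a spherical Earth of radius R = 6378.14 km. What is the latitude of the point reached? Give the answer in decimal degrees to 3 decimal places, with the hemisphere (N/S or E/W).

3.247°N

MET6: φ = -15.06389°, λ = +59.36167°
δ = d/R = 8217.5/6378.14 = 1.288385 rad
φ₂ = arcsin(sin φ₁ cos δ + cos φ₁ sin δ cos θ)
   = arcsin(-0.25990·0.27867 + 0.96564·0.96039·0.13917) = 3.24704°
λ₂ = λ₁ + atan2(sin θ sin δ cos φ₁, cos δ − sin φ₁ sin φ₂) = -12.92093°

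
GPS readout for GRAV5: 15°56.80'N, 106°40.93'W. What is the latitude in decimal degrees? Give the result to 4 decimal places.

15° + 56.80′/60 = 15 + 0.94667 = 15.9467°

15.9467°N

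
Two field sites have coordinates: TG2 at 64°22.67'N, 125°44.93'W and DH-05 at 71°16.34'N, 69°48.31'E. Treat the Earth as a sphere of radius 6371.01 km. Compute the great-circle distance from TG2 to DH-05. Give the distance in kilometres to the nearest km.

4885 km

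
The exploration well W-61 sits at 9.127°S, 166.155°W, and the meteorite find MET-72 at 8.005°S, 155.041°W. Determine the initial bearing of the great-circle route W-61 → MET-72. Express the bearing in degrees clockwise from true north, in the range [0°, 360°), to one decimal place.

Δλ = 11.1140°
y = sin Δλ · cos φ₂ = 0.190883
x = cos φ₁ sin φ₂ − sin φ₁ cos φ₂ cos Δλ = 0.016635
θ = atan2(y, x) = 85.0193° → 85.0193° (mod 360°)

85.0°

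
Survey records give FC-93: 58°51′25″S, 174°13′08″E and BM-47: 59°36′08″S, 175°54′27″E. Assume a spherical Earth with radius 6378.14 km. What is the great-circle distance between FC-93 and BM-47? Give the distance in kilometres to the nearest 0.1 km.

127.0 km

FC-93: φ = -58.85694°, λ = +174.21889°
BM-47: φ = -59.60222°, λ = +175.90750°
Δφ = -0.7453°,  Δλ = 1.6886°
a = sin²(Δφ/2) + cos φ₁ cos φ₂ sin²(Δλ/2) = 0.000099
c = 2·arcsin(√a) = 0.019912 rad = 1.1409°
d = R·c = 6378.14 × 0.019912 = 127.0 km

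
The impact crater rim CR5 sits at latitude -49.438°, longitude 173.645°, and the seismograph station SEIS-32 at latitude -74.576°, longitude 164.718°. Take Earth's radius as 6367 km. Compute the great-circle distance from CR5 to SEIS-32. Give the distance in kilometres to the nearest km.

2825 km

Δφ = -25.1380°,  Δλ = -8.9270°
a = sin²(Δφ/2) + cos φ₁ cos φ₂ sin²(Δλ/2) = 0.048404
c = 2·arcsin(√a) = 0.443647 rad = 25.4191°
d = R·c = 6367 × 0.443647 = 2824.7 km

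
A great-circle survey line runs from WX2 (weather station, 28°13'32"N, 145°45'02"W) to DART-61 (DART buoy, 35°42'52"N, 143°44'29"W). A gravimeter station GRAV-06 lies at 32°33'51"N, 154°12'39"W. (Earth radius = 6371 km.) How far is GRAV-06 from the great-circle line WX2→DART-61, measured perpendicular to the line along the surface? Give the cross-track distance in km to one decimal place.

WX2: φ = +28.22556°, λ = -145.75056°
DART-61: φ = +35.71444°, λ = -143.74139°
GRAV-06: φ = +32.56417°, λ = -154.21083°
δ₁₃ = central angle WX2→GRAV-06 = 0.148096 rad  (haversine)
θ₁₃ = bearing WX2→GRAV-06 = 302.826°,  θ₁₂ = bearing WX2→DART-61 = 12.299°
dₓₜ = R·arcsin(sin δ₁₃ · sin(θ₁₃ − θ₁₂)) = 6371·arcsin(0.14756·sin(290.527°)) = -883.215 km
|dₓₜ| = 883.215 km

883.2 km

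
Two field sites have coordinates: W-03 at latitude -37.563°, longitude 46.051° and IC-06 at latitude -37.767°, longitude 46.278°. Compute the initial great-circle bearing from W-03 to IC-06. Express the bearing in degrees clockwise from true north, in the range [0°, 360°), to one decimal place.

Δλ = 0.2270°
y = sin Δλ · cos φ₂ = 0.003132
x = cos φ₁ sin φ₂ − sin φ₁ cos φ₂ cos Δλ = -0.003564
θ = atan2(y, x) = 138.6942° → 138.6942° (mod 360°)

138.7°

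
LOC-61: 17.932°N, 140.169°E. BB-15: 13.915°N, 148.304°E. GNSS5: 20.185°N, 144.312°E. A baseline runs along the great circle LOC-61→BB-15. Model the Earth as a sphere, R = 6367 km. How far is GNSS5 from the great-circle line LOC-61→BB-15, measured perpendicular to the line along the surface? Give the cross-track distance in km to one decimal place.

418.9 km

δ₁₃ = central angle LOC-61→GNSS5 = 0.078844 rad  (haversine)
θ₁₃ = bearing LOC-61→GNSS5 = 59.422°,  θ₁₂ = bearing LOC-61→BB-15 = 116.018°
dₓₜ = R·arcsin(sin δ₁₃ · sin(θ₁₃ − θ₁₂)) = 6367·arcsin(0.07876·sin(-56.596°)) = -418.941 km
|dₓₜ| = 418.941 km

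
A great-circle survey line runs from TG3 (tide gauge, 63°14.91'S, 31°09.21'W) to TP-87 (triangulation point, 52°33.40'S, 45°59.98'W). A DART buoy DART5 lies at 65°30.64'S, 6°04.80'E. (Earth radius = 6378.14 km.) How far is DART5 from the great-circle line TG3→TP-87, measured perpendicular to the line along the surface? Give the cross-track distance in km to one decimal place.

TG3: φ = -63.24850°, λ = -31.15350°
TP-87: φ = -52.55667°, λ = -45.99967°
DART5: φ = -65.51067°, λ = +6.08000°
δ₁₃ = central angle TG3→DART5 = 0.279513 rad  (haversine)
θ₁₃ = bearing TG3→DART5 = 114.616°,  θ₁₂ = bearing TG3→TP-87 = 317.060°
dₓₜ = R·arcsin(sin δ₁₃ · sin(θ₁₃ − θ₁₂)) = 6378.14·arcsin(0.27589·sin(-202.444°)) = 673.033 km
|dₓₜ| = 673.033 km

673.0 km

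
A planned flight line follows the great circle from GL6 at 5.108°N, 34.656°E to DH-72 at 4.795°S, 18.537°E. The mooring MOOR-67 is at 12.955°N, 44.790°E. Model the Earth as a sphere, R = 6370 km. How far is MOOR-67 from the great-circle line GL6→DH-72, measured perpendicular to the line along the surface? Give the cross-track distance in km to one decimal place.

δ₁₃ = central angle GL6→MOOR-67 = 0.221848 rad  (haversine)
θ₁₃ = bearing GL6→MOOR-67 = 51.197°,  θ₁₂ = bearing GL6→DH-72 = 238.658°
dₓₜ = R·arcsin(sin δ₁₃ · sin(θ₁₃ − θ₁₂)) = 6370·arcsin(0.22003·sin(-187.461°)) = 182.017 km
|dₓₜ| = 182.017 km

182.0 km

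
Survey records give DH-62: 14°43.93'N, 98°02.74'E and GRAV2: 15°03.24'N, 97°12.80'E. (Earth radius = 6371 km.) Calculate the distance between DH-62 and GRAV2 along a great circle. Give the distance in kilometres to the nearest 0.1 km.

96.3 km

DH-62: φ = +14.73217°, λ = +98.04567°
GRAV2: φ = +15.05400°, λ = +97.21333°
Δφ = 0.3218°,  Δλ = -0.8323°
a = sin²(Δφ/2) + cos φ₁ cos φ₂ sin²(Δλ/2) = 0.000057
c = 2·arcsin(√a) = 0.015121 rad = 0.8664°
d = R·c = 6371 × 0.015121 = 96.3 km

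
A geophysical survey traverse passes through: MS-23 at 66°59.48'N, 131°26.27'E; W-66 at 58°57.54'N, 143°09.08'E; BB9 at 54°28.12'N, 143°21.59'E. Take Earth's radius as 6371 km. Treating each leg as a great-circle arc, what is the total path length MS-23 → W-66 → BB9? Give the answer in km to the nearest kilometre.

1567 km

MS-23: φ = +66.99133°, λ = +131.43783°
W-66: φ = +58.95900°, λ = +143.15133°
BB9: φ = +54.46867°, λ = +143.35983°
MS-23→W-66: c = 0.167576 rad, d = 1067.62 km
W-66→BB9: c = 0.078396 rad, d = 499.46 km
Total = 1067.62 + 499.46 = 1567.09 km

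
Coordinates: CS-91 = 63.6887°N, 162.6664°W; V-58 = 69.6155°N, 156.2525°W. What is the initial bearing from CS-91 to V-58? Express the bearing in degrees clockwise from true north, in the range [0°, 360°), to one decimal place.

20.3°

Δλ = 6.4139°
y = sin Δλ · cos φ₂ = 0.038911
x = cos φ₁ sin φ₂ − sin φ₁ cos φ₂ cos Δλ = 0.105212
θ = atan2(y, x) = 20.2959° → 20.2959° (mod 360°)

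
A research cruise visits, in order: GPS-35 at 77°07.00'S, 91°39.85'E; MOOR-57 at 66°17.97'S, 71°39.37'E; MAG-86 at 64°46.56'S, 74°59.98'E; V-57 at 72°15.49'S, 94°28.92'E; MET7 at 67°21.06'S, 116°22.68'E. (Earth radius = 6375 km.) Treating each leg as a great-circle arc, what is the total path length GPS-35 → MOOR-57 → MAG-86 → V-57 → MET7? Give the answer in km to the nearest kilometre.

3738 km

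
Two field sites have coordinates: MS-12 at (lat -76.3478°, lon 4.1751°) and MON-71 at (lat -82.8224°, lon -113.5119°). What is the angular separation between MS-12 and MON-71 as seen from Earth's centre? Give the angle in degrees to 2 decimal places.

18.12°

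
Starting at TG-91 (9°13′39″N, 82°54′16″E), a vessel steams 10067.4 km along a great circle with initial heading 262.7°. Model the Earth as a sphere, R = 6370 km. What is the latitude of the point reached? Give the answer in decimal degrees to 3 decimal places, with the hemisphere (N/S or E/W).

7.294°S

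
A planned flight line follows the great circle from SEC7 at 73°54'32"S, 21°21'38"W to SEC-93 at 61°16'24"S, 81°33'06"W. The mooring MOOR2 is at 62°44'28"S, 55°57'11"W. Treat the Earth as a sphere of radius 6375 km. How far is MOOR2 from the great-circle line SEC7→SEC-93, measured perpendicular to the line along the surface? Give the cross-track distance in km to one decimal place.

SEC7: φ = -73.90889°, λ = -21.36056°
SEC-93: φ = -61.27333°, λ = -81.55167°
MOOR2: φ = -62.74111°, λ = -55.95306°
δ₁₃ = central angle SEC7→MOOR2 = 0.288676 rad  (haversine)
θ₁₃ = bearing SEC7→MOOR2 = 294.020°,  θ₁₂ = bearing SEC7→SEC-93 = 268.148°
dₓₜ = R·arcsin(sin δ₁₃ · sin(θ₁₃ − θ₁₂)) = 6375·arcsin(0.28468·sin(25.873°)) = 794.004 km
|dₓₜ| = 794.004 km

794.0 km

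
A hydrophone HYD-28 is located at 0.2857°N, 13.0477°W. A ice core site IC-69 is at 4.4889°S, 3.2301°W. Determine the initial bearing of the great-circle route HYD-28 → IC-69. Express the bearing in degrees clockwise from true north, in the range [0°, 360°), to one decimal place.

Δλ = 9.8176°
y = sin Δλ · cos φ₂ = 0.169989
x = cos φ₁ sin φ₂ − sin φ₁ cos φ₂ cos Δλ = -0.083163
θ = atan2(y, x) = 116.0691° → 116.0691° (mod 360°)

116.1°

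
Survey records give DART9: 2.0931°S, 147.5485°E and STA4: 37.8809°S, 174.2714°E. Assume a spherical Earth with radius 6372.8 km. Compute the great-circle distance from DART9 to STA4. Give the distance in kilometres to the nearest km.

Δφ = -35.7878°,  Δλ = 26.7229°
a = sin²(Δφ/2) + cos φ₁ cos φ₂ sin²(Δλ/2) = 0.136529
c = 2·arcsin(√a) = 0.756938 rad = 43.3694°
d = R·c = 6372.8 × 0.756938 = 4823.8 km

4824 km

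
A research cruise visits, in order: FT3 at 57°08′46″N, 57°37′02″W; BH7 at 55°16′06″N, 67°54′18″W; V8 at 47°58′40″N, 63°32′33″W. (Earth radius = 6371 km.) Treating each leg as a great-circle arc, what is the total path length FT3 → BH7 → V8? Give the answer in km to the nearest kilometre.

1533 km

FT3: φ = +57.14611°, λ = -57.61722°
BH7: φ = +55.26833°, λ = -67.90500°
V8: φ = +47.97778°, λ = -63.54250°
FT3→BH7: c = 0.104987 rad, d = 668.87 km
BH7→V8: c = 0.135674 rad, d = 864.38 km
Total = 668.87 + 864.38 = 1533.25 km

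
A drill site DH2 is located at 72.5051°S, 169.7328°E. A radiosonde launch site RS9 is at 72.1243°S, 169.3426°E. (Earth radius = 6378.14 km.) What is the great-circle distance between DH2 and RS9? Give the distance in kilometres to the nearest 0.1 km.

Δφ = 0.3808°,  Δλ = -0.3902°
a = sin²(Δφ/2) + cos φ₁ cos φ₂ sin²(Δλ/2) = 0.000012
c = 2·arcsin(√a) = 0.006961 rad = 0.3988°
d = R·c = 6378.14 × 0.006961 = 44.4 km

44.4 km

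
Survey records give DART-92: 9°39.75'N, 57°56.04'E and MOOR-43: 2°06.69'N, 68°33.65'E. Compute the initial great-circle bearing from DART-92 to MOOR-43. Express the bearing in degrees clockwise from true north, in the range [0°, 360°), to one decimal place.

124.9°

DART-92: φ = +9.66250°, λ = +57.93400°
MOOR-43: φ = +2.11150°, λ = +68.56083°
Δλ = 10.6268°
y = sin Δλ · cos φ₂ = 0.184286
x = cos φ₁ sin φ₂ − sin φ₁ cos φ₂ cos Δλ = -0.128532
θ = atan2(y, x) = 124.8941° → 124.8941° (mod 360°)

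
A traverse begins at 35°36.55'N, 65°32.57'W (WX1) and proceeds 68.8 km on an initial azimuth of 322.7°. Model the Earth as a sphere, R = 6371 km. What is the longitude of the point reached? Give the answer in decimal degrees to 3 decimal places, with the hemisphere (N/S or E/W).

66.007°W

WX1: φ = +35.60917°, λ = -65.54283°
δ = d/R = 68.8/6371 = 0.010799 rad
φ₂ = arcsin(sin φ₁ cos δ + cos φ₁ sin δ cos θ)
   = arcsin(0.58225·0.99994 + 0.81301·0.01080·0.79547) = 36.10046°
λ₂ = λ₁ + atan2(sin θ sin δ cos φ₁, cos δ − sin φ₁ sin φ₂) = -66.00688°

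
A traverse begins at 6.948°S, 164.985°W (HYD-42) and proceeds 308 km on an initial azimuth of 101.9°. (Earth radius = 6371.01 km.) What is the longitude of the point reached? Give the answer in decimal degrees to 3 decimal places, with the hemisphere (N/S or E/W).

162.251°W

δ = d/R = 308/6371.01 = 0.048344 rad
φ₂ = arcsin(sin φ₁ cos δ + cos φ₁ sin δ cos θ)
   = arcsin(-0.12097·0.99883 + 0.99266·0.04833·-0.20620) = -7.51113°
λ₂ = λ₁ + atan2(sin θ sin δ cos φ₁, cos δ − sin φ₁ sin φ₂) = -162.25119°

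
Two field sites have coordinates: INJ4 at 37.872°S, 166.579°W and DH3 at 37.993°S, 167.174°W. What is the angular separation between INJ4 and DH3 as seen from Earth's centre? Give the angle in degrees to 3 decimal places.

0.485°

Δφ = -0.1210°,  Δλ = -0.5950°
a = sin²(Δφ/2) + cos φ₁ cos φ₂ sin²(Δλ/2) = 0.000018
c = 2·arcsin(√a) = 0.008459 rad = 0.4846°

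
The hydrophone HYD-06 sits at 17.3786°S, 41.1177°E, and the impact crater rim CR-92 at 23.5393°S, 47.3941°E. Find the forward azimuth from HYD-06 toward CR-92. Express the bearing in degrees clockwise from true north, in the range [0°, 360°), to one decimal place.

Δλ = 6.2764°
y = sin Δλ · cos φ₂ = 0.100228
x = cos φ₁ sin φ₂ − sin φ₁ cos φ₂ cos Δλ = -0.108959
θ = atan2(y, x) = 137.3901° → 137.3901° (mod 360°)

137.4°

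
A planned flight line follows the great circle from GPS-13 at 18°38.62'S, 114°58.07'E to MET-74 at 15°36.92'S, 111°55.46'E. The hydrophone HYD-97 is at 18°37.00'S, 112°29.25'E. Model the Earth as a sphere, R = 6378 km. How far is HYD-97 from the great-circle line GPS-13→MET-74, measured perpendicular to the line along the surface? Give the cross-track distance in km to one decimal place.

GPS-13: φ = -18.64367°, λ = +114.96783°
MET-74: φ = -15.61533°, λ = +111.92433°
HYD-97: φ = -18.61667°, λ = +112.48750°
δ₁₃ = central angle GPS-13→HYD-97 = 0.041024 rad  (haversine)
θ₁₃ = bearing GPS-13→HYD-97 = 270.262°,  θ₁₂ = bearing GPS-13→MET-74 = 315.698°
dₓₜ = R·arcsin(sin δ₁₃ · sin(θ₁₃ − θ₁₂)) = 6378·arcsin(0.04101·sin(-45.436°)) = -186.392 km
|dₓₜ| = 186.392 km

186.4 km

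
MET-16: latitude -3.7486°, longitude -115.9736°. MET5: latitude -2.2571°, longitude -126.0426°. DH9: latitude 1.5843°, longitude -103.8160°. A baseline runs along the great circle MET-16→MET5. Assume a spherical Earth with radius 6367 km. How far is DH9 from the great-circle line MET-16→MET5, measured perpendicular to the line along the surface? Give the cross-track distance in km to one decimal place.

768.5 km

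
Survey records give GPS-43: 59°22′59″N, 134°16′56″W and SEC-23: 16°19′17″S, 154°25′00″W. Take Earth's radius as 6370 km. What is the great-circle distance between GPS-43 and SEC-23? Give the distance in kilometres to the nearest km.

GPS-43: φ = +59.38306°, λ = -134.28222°
SEC-23: φ = -16.32139°, λ = -154.41667°
Δφ = -75.7044°,  Δλ = -20.1344°
a = sin²(Δφ/2) + cos φ₁ cos φ₂ sin²(Δλ/2) = 0.391473
c = 2·arcsin(√a) = 1.352001 rad = 77.4640°
d = R·c = 6370 × 1.352001 = 8612.2 km

8612 km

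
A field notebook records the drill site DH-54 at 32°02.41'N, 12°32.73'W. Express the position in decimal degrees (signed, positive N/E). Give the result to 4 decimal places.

+32.0402°, -12.5455°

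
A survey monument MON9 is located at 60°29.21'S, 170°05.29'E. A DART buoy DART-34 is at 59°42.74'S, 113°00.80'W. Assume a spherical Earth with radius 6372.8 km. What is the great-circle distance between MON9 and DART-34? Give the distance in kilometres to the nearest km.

4018 km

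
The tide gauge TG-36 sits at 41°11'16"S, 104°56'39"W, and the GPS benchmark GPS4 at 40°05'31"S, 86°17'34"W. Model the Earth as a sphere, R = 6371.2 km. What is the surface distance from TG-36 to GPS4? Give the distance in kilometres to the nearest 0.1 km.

TG-36: φ = -41.18778°, λ = -104.94417°
GPS4: φ = -40.09194°, λ = -86.29278°
Δφ = 1.0958°,  Δλ = 18.6514°
a = sin²(Δφ/2) + cos φ₁ cos φ₂ sin²(Δλ/2) = 0.015209
c = 2·arcsin(√a) = 0.247280 rad = 14.1681°
d = R·c = 6371.2 × 0.247280 = 1575.5 km

1575.5 km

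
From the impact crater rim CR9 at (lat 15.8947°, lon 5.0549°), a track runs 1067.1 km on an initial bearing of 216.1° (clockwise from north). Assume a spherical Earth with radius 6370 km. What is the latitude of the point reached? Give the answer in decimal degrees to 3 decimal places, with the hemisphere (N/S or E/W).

δ = d/R = 1067.1/6370 = 0.167520 rad
φ₂ = arcsin(sin φ₁ cos δ + cos φ₁ sin δ cos θ)
   = arcsin(0.27387·0.98600 + 0.96177·0.16674·-0.80799) = 8.07477°
λ₂ = λ₁ + atan2(sin θ sin δ cos φ₁, cos δ − sin φ₁ sin φ₂) = -0.63963°

8.075°N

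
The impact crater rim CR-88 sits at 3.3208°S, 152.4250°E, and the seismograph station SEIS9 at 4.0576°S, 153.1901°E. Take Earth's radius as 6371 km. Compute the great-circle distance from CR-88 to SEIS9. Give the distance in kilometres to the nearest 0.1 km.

118.0 km

Δφ = -0.7368°,  Δλ = 0.7651°
a = sin²(Δφ/2) + cos φ₁ cos φ₂ sin²(Δλ/2) = 0.000086
c = 2·arcsin(√a) = 0.018519 rad = 1.0610°
d = R·c = 6371 × 0.018519 = 118.0 km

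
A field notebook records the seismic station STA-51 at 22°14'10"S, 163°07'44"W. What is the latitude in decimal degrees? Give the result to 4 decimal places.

22.2361°S

22° + 14′/60 + 10″/3600 = 22 + 0.23333 + 0.00278 = 22.2361°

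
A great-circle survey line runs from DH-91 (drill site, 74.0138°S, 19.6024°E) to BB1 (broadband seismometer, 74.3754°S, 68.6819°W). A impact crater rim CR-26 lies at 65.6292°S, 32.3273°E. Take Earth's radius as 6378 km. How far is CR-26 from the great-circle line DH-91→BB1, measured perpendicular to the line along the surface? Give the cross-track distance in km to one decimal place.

226.6 km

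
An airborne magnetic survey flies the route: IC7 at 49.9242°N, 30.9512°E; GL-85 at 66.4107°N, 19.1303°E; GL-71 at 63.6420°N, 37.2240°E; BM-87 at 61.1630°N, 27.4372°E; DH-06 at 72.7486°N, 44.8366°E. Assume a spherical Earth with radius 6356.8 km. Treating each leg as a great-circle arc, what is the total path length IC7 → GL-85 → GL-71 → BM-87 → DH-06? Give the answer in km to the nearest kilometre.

4896 km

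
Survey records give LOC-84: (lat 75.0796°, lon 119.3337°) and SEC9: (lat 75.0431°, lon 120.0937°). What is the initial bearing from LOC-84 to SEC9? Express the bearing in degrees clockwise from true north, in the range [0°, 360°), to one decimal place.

100.2°

Δλ = 0.7600°
y = sin Δλ · cos φ₂ = 0.003423
x = cos φ₁ sin φ₂ − sin φ₁ cos φ₂ cos Δλ = -0.000615
θ = atan2(y, x) = 100.1861° → 100.1861° (mod 360°)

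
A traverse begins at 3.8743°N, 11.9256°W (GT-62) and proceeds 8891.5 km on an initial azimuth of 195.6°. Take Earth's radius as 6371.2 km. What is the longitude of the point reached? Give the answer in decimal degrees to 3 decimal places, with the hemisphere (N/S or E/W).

δ = d/R = 8891.5/6371.2 = 1.395577 rad
φ₂ = arcsin(sin φ₁ cos δ + cos φ₁ sin δ cos θ)
   = arcsin(0.06757·0.17432 + 0.99771·0.98469·-0.96316) = -69.14250°
λ₂ = λ₁ + atan2(sin θ sin δ cos φ₁, cos δ − sin φ₁ sin φ₂) = -59.97594°

59.976°W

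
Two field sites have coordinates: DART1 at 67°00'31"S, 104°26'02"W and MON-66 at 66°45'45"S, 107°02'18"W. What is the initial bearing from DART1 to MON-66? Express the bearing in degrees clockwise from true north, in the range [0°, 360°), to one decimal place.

282.3°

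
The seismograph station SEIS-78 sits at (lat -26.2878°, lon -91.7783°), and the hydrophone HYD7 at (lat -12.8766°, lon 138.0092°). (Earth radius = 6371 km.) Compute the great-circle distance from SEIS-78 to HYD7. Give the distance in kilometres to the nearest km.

Δφ = 13.4112°,  Δλ = -130.2125°
a = sin²(Δφ/2) + cos φ₁ cos φ₂ sin²(Δλ/2) = 0.732800
c = 2·arcsin(√a) = 2.055110 rad = 117.7491°
d = R·c = 6371 × 2.055110 = 13093.1 km

13093 km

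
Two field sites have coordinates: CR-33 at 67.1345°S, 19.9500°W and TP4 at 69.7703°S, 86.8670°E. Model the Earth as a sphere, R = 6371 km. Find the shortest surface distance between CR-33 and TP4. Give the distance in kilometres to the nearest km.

Δφ = -2.6358°,  Δλ = 106.8170°
a = sin²(Δφ/2) + cos φ₁ cos φ₂ sin²(Δλ/2) = 0.087146
c = 2·arcsin(√a) = 0.599340 rad = 34.3397°
d = R·c = 6371 × 0.599340 = 3818.4 km

3818 km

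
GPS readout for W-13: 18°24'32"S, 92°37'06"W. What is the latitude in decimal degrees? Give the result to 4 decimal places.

18.4089°S

18° + 24′/60 + 32″/3600 = 18 + 0.40000 + 0.00889 = 18.4089°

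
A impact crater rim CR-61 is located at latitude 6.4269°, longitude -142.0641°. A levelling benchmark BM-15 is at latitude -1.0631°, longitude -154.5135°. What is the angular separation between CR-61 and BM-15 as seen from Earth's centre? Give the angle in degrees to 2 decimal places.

14.51°

Δφ = -7.4900°,  Δλ = -12.4494°
a = sin²(Δφ/2) + cos φ₁ cos φ₂ sin²(Δλ/2) = 0.015947
c = 2·arcsin(√a) = 0.253238 rad = 14.5095°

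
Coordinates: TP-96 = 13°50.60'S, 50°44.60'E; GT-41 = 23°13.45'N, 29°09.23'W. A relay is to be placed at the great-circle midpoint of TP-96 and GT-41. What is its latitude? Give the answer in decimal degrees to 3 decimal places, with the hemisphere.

6.107°N

TP-96: φ = -13.84333°, λ = +50.74333°
GT-41: φ = +23.22417°, λ = -29.15383°
Bx = cos φ₂ cos Δλ = 0.161201,  By = cos φ₂ sin Δλ = -0.904720
φₘ = atan2(sin φ₁ + sin φ₂, √((cos φ₁ + Bx)² + By²)) = 6.10714°
λₘ = λ₁ + atan2(By, cos φ₁ + Bx) = 12.11452°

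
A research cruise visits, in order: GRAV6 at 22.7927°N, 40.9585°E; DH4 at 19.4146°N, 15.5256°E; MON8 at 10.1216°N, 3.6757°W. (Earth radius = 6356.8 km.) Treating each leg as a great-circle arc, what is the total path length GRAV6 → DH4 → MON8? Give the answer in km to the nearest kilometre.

GRAV6→DH4: c = 0.417762 rad, d = 2655.63 km
DH4→MON8: c = 0.361905 rad, d = 2300.55 km
Total = 2655.63 + 2300.55 = 4956.19 km

4956 km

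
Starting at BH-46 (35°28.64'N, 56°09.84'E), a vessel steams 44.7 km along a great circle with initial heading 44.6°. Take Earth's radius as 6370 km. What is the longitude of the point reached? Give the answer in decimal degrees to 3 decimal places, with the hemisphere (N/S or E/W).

56.512°E

BH-46: φ = +35.47733°, λ = +56.16400°
δ = d/R = 44.7/6370 = 0.007017 rad
φ₂ = arcsin(sin φ₁ cos δ + cos φ₁ sin δ cos θ)
   = arcsin(0.58038·0.99998 + 0.81435·0.00702·0.71203) = 35.76311°
λ₂ = λ₁ + atan2(sin θ sin δ cos φ₁, cos δ − sin φ₁ sin φ₂) = 56.51191°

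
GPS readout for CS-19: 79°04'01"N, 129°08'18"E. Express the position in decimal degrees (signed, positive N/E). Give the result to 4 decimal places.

lat: 79.0669° N → +79.0669°
lon: 129.1383° E → +129.1383°

+79.0669°, +129.1383°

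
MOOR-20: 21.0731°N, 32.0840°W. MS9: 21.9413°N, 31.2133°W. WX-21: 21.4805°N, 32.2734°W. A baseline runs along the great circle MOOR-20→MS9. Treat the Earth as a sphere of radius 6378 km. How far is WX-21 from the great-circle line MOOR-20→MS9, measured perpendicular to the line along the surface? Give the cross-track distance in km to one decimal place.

45.2 km

δ₁₃ = central angle MOOR-20→WX-21 = 0.007749 rad  (haversine)
θ₁₃ = bearing MOOR-20→WX-21 = 336.612°,  θ₁₂ = bearing MOOR-20→MS9 = 42.858°
dₓₜ = R·arcsin(sin δ₁₃ · sin(θ₁₃ − θ₁₂)) = 6378·arcsin(0.00775·sin(293.754°)) = -45.236 km
|dₓₜ| = 45.236 km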